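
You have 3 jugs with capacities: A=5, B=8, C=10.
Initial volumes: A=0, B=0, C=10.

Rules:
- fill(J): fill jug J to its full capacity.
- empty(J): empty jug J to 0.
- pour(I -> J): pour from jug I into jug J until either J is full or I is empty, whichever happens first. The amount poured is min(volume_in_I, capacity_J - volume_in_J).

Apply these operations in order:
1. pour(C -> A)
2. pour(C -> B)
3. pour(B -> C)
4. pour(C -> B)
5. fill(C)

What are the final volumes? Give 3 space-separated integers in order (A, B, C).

Step 1: pour(C -> A) -> (A=5 B=0 C=5)
Step 2: pour(C -> B) -> (A=5 B=5 C=0)
Step 3: pour(B -> C) -> (A=5 B=0 C=5)
Step 4: pour(C -> B) -> (A=5 B=5 C=0)
Step 5: fill(C) -> (A=5 B=5 C=10)

Answer: 5 5 10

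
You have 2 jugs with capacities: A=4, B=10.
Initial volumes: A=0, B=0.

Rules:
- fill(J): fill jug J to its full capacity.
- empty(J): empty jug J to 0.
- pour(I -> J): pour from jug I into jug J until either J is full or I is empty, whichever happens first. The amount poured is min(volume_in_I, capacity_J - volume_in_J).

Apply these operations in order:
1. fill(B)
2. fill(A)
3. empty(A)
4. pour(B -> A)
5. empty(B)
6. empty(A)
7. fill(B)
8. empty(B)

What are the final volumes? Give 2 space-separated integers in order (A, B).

Answer: 0 0

Derivation:
Step 1: fill(B) -> (A=0 B=10)
Step 2: fill(A) -> (A=4 B=10)
Step 3: empty(A) -> (A=0 B=10)
Step 4: pour(B -> A) -> (A=4 B=6)
Step 5: empty(B) -> (A=4 B=0)
Step 6: empty(A) -> (A=0 B=0)
Step 7: fill(B) -> (A=0 B=10)
Step 8: empty(B) -> (A=0 B=0)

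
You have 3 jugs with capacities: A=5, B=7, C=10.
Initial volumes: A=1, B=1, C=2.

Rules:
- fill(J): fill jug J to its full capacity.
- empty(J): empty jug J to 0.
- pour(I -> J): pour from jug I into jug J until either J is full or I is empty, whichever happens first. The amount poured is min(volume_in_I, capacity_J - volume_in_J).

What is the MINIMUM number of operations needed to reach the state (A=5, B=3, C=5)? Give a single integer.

Answer: 4

Derivation:
BFS from (A=1, B=1, C=2). One shortest path:
  1. fill(A) -> (A=5 B=1 C=2)
  2. pour(C -> B) -> (A=5 B=3 C=0)
  3. pour(A -> C) -> (A=0 B=3 C=5)
  4. fill(A) -> (A=5 B=3 C=5)
Reached target in 4 moves.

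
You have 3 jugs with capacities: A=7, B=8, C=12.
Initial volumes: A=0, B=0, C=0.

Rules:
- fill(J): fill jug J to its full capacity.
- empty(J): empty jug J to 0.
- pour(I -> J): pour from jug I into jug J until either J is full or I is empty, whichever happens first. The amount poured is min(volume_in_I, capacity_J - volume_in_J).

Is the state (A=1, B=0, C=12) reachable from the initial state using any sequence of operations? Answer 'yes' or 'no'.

Answer: yes

Derivation:
BFS from (A=0, B=0, C=0):
  1. fill(B) -> (A=0 B=8 C=0)
  2. fill(C) -> (A=0 B=8 C=12)
  3. pour(B -> A) -> (A=7 B=1 C=12)
  4. empty(A) -> (A=0 B=1 C=12)
  5. pour(B -> A) -> (A=1 B=0 C=12)
Target reached → yes.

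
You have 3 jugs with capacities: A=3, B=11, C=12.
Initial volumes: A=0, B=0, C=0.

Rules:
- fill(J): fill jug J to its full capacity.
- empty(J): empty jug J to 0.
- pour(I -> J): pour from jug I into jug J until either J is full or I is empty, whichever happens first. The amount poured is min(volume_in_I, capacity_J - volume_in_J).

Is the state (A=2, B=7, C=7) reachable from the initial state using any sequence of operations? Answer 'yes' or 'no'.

Answer: no

Derivation:
BFS explored all 404 reachable states.
Reachable set includes: (0,0,0), (0,0,1), (0,0,2), (0,0,3), (0,0,4), (0,0,5), (0,0,6), (0,0,7), (0,0,8), (0,0,9), (0,0,10), (0,0,11) ...
Target (A=2, B=7, C=7) not in reachable set → no.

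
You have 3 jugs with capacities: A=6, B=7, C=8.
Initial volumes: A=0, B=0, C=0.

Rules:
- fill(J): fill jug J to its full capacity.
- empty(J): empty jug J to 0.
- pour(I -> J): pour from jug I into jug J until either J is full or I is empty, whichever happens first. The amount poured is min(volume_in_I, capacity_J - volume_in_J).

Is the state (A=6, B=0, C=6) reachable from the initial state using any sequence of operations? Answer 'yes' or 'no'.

Answer: yes

Derivation:
BFS from (A=0, B=0, C=0):
  1. fill(A) -> (A=6 B=0 C=0)
  2. pour(A -> C) -> (A=0 B=0 C=6)
  3. fill(A) -> (A=6 B=0 C=6)
Target reached → yes.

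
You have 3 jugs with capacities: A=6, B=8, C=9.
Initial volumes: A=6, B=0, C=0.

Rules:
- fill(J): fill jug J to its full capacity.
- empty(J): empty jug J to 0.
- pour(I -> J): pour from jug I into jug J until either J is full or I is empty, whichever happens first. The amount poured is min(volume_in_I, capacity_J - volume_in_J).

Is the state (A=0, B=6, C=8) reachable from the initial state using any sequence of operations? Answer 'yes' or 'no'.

Answer: yes

Derivation:
BFS from (A=6, B=0, C=0):
  1. fill(B) -> (A=6 B=8 C=0)
  2. pour(B -> C) -> (A=6 B=0 C=8)
  3. pour(A -> B) -> (A=0 B=6 C=8)
Target reached → yes.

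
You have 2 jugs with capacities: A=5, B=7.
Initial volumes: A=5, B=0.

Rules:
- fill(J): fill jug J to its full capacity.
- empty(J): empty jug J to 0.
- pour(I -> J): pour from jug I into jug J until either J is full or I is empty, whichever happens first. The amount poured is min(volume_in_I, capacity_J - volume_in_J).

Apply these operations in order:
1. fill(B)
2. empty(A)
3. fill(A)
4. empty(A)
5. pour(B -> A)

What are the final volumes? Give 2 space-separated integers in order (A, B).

Answer: 5 2

Derivation:
Step 1: fill(B) -> (A=5 B=7)
Step 2: empty(A) -> (A=0 B=7)
Step 3: fill(A) -> (A=5 B=7)
Step 4: empty(A) -> (A=0 B=7)
Step 5: pour(B -> A) -> (A=5 B=2)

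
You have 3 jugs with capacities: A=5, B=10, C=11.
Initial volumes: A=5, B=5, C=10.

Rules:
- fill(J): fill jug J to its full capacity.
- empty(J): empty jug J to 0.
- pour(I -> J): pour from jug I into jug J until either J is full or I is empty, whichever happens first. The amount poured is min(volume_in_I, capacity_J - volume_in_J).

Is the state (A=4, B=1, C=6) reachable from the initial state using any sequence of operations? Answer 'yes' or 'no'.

Answer: no

Derivation:
BFS explored all 432 reachable states.
Reachable set includes: (0,0,0), (0,0,1), (0,0,2), (0,0,3), (0,0,4), (0,0,5), (0,0,6), (0,0,7), (0,0,8), (0,0,9), (0,0,10), (0,0,11) ...
Target (A=4, B=1, C=6) not in reachable set → no.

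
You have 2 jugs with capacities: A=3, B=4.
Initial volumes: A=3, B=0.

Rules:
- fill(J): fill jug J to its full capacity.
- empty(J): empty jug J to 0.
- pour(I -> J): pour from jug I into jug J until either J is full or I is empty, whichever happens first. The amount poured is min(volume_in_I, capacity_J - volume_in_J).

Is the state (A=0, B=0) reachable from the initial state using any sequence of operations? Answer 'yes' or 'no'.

BFS from (A=3, B=0):
  1. empty(A) -> (A=0 B=0)
Target reached → yes.

Answer: yes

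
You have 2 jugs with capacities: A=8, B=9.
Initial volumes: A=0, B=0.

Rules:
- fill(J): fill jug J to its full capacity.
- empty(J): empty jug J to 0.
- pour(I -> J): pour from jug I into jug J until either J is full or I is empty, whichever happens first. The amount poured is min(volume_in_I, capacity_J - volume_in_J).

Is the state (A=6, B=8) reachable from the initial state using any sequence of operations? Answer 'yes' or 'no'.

Answer: no

Derivation:
BFS explored all 34 reachable states.
Reachable set includes: (0,0), (0,1), (0,2), (0,3), (0,4), (0,5), (0,6), (0,7), (0,8), (0,9), (1,0), (1,9) ...
Target (A=6, B=8) not in reachable set → no.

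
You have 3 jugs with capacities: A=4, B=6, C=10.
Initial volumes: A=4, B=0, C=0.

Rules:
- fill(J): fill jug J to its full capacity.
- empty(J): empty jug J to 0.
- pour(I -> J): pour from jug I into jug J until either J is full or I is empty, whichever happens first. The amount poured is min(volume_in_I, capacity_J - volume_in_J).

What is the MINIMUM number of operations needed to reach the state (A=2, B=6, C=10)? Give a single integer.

BFS from (A=4, B=0, C=0). One shortest path:
  1. fill(C) -> (A=4 B=0 C=10)
  2. pour(A -> B) -> (A=0 B=4 C=10)
  3. fill(A) -> (A=4 B=4 C=10)
  4. pour(A -> B) -> (A=2 B=6 C=10)
Reached target in 4 moves.

Answer: 4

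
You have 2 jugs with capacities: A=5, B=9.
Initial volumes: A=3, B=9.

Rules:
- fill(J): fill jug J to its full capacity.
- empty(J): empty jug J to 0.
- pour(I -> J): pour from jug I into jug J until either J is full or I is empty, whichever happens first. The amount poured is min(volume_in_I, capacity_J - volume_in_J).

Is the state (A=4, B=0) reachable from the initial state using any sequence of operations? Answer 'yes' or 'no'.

BFS from (A=3, B=9):
  1. empty(A) -> (A=0 B=9)
  2. pour(B -> A) -> (A=5 B=4)
  3. empty(A) -> (A=0 B=4)
  4. pour(B -> A) -> (A=4 B=0)
Target reached → yes.

Answer: yes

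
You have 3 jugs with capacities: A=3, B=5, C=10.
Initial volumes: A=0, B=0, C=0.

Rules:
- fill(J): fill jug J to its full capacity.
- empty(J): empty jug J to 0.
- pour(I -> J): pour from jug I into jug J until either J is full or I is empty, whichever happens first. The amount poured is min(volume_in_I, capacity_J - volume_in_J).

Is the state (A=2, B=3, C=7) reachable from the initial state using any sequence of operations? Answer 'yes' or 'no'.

Answer: no

Derivation:
BFS explored all 192 reachable states.
Reachable set includes: (0,0,0), (0,0,1), (0,0,2), (0,0,3), (0,0,4), (0,0,5), (0,0,6), (0,0,7), (0,0,8), (0,0,9), (0,0,10), (0,1,0) ...
Target (A=2, B=3, C=7) not in reachable set → no.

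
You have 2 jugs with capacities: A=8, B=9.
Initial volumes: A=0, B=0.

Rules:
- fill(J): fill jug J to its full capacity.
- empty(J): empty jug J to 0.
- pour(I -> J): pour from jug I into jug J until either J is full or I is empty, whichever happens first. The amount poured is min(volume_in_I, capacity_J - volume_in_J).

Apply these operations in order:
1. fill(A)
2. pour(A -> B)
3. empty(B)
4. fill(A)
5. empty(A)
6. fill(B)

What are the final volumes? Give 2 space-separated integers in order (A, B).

Answer: 0 9

Derivation:
Step 1: fill(A) -> (A=8 B=0)
Step 2: pour(A -> B) -> (A=0 B=8)
Step 3: empty(B) -> (A=0 B=0)
Step 4: fill(A) -> (A=8 B=0)
Step 5: empty(A) -> (A=0 B=0)
Step 6: fill(B) -> (A=0 B=9)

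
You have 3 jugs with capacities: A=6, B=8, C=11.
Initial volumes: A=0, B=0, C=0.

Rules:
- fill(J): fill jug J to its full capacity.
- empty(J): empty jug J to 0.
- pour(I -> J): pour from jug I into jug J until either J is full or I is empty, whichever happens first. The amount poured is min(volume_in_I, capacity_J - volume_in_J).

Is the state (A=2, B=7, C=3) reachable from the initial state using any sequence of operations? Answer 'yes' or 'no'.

Answer: no

Derivation:
BFS explored all 406 reachable states.
Reachable set includes: (0,0,0), (0,0,1), (0,0,2), (0,0,3), (0,0,4), (0,0,5), (0,0,6), (0,0,7), (0,0,8), (0,0,9), (0,0,10), (0,0,11) ...
Target (A=2, B=7, C=3) not in reachable set → no.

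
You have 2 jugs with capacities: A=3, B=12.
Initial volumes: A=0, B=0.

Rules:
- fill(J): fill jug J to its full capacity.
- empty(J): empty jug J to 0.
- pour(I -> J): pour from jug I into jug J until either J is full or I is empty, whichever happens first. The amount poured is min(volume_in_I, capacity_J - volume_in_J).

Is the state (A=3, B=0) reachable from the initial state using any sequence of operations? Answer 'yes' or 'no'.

Answer: yes

Derivation:
BFS from (A=0, B=0):
  1. fill(A) -> (A=3 B=0)
Target reached → yes.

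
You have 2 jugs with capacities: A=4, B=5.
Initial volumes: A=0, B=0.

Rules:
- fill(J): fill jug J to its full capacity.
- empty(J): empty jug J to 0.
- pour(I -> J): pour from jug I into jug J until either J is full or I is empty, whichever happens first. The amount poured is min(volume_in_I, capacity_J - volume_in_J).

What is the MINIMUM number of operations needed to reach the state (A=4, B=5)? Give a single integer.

Answer: 2

Derivation:
BFS from (A=0, B=0). One shortest path:
  1. fill(A) -> (A=4 B=0)
  2. fill(B) -> (A=4 B=5)
Reached target in 2 moves.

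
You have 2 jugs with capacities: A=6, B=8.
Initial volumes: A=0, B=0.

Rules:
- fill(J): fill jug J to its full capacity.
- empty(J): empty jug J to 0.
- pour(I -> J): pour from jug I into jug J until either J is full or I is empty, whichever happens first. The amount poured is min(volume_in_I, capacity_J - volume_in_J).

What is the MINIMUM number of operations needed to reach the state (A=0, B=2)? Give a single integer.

BFS from (A=0, B=0). One shortest path:
  1. fill(B) -> (A=0 B=8)
  2. pour(B -> A) -> (A=6 B=2)
  3. empty(A) -> (A=0 B=2)
Reached target in 3 moves.

Answer: 3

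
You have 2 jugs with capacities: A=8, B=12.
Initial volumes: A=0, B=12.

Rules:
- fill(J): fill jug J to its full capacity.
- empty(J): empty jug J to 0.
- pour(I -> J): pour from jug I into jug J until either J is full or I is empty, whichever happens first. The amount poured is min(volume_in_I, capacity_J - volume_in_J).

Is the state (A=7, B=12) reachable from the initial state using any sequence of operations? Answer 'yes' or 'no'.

BFS explored all 10 reachable states.
Reachable set includes: (0,0), (0,4), (0,8), (0,12), (4,0), (4,12), (8,0), (8,4), (8,8), (8,12)
Target (A=7, B=12) not in reachable set → no.

Answer: no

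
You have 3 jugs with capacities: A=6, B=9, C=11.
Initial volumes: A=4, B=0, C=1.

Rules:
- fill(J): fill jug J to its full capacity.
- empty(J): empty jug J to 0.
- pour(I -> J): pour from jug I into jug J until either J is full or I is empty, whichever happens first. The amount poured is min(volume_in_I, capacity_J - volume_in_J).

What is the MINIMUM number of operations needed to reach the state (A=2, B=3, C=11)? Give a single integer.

Answer: 5

Derivation:
BFS from (A=4, B=0, C=1). One shortest path:
  1. fill(A) -> (A=6 B=0 C=1)
  2. fill(B) -> (A=6 B=9 C=1)
  3. pour(A -> C) -> (A=0 B=9 C=7)
  4. pour(B -> A) -> (A=6 B=3 C=7)
  5. pour(A -> C) -> (A=2 B=3 C=11)
Reached target in 5 moves.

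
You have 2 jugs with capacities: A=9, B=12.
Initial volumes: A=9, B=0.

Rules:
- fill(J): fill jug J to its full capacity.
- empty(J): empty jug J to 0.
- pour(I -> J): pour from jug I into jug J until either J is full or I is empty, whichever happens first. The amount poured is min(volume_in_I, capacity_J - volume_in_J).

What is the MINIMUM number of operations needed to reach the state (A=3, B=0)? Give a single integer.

BFS from (A=9, B=0). One shortest path:
  1. empty(A) -> (A=0 B=0)
  2. fill(B) -> (A=0 B=12)
  3. pour(B -> A) -> (A=9 B=3)
  4. empty(A) -> (A=0 B=3)
  5. pour(B -> A) -> (A=3 B=0)
Reached target in 5 moves.

Answer: 5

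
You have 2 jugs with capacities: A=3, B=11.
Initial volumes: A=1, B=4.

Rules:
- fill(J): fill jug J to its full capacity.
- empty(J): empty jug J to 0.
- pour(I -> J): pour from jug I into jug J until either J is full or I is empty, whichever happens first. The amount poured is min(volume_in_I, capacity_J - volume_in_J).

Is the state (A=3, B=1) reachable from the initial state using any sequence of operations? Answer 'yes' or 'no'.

Answer: yes

Derivation:
BFS from (A=1, B=4):
  1. empty(A) -> (A=0 B=4)
  2. pour(B -> A) -> (A=3 B=1)
Target reached → yes.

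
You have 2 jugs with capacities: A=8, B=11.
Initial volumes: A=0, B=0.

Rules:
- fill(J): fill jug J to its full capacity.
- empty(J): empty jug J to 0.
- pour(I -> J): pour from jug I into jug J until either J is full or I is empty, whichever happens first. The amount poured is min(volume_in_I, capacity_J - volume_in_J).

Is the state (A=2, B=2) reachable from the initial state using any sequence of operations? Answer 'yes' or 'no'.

Answer: no

Derivation:
BFS explored all 38 reachable states.
Reachable set includes: (0,0), (0,1), (0,2), (0,3), (0,4), (0,5), (0,6), (0,7), (0,8), (0,9), (0,10), (0,11) ...
Target (A=2, B=2) not in reachable set → no.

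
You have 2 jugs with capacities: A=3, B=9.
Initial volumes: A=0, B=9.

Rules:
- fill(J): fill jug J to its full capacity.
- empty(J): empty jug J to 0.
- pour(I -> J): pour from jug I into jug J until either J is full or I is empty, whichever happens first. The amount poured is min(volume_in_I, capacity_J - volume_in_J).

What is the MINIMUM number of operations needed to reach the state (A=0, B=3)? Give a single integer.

Answer: 3

Derivation:
BFS from (A=0, B=9). One shortest path:
  1. fill(A) -> (A=3 B=9)
  2. empty(B) -> (A=3 B=0)
  3. pour(A -> B) -> (A=0 B=3)
Reached target in 3 moves.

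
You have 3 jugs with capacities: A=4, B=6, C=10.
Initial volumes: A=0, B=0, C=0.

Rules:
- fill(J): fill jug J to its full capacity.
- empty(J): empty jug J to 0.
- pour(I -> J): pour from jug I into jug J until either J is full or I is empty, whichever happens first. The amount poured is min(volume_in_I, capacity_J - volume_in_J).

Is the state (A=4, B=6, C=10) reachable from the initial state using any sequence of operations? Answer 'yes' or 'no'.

BFS from (A=0, B=0, C=0):
  1. fill(A) -> (A=4 B=0 C=0)
  2. fill(B) -> (A=4 B=6 C=0)
  3. fill(C) -> (A=4 B=6 C=10)
Target reached → yes.

Answer: yes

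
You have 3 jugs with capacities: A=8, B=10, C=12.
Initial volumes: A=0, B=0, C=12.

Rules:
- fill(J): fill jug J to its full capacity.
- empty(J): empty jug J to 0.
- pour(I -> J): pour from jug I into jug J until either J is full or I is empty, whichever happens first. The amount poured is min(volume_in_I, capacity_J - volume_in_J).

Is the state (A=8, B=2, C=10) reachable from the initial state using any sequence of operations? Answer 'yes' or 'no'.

Answer: yes

Derivation:
BFS from (A=0, B=0, C=12):
  1. fill(A) -> (A=8 B=0 C=12)
  2. pour(A -> B) -> (A=0 B=8 C=12)
  3. pour(C -> B) -> (A=0 B=10 C=10)
  4. pour(B -> A) -> (A=8 B=2 C=10)
Target reached → yes.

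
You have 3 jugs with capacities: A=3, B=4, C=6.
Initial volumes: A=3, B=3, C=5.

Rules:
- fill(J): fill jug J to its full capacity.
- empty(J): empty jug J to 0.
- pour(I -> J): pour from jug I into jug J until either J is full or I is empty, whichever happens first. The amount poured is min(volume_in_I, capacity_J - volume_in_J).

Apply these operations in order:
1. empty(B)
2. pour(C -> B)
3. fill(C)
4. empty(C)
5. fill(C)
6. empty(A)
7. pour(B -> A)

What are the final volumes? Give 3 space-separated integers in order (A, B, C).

Step 1: empty(B) -> (A=3 B=0 C=5)
Step 2: pour(C -> B) -> (A=3 B=4 C=1)
Step 3: fill(C) -> (A=3 B=4 C=6)
Step 4: empty(C) -> (A=3 B=4 C=0)
Step 5: fill(C) -> (A=3 B=4 C=6)
Step 6: empty(A) -> (A=0 B=4 C=6)
Step 7: pour(B -> A) -> (A=3 B=1 C=6)

Answer: 3 1 6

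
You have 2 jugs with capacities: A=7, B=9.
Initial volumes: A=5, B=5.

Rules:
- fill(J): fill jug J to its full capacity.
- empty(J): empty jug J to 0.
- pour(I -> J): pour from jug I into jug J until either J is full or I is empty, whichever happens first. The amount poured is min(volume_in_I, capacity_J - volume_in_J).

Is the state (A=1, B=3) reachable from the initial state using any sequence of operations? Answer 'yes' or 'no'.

Answer: no

Derivation:
BFS explored all 33 reachable states.
Reachable set includes: (0,0), (0,1), (0,2), (0,3), (0,4), (0,5), (0,6), (0,7), (0,8), (0,9), (1,0), (1,9) ...
Target (A=1, B=3) not in reachable set → no.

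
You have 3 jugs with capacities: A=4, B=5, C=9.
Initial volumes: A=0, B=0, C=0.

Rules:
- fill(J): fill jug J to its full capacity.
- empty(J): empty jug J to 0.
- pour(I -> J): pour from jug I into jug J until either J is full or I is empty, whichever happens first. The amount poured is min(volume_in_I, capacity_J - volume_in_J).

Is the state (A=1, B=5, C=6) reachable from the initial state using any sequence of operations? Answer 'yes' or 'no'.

Answer: yes

Derivation:
BFS from (A=0, B=0, C=0):
  1. fill(B) -> (A=0 B=5 C=0)
  2. pour(B -> A) -> (A=4 B=1 C=0)
  3. empty(A) -> (A=0 B=1 C=0)
  4. pour(B -> C) -> (A=0 B=0 C=1)
  5. fill(B) -> (A=0 B=5 C=1)
  6. pour(B -> A) -> (A=4 B=1 C=1)
  7. empty(A) -> (A=0 B=1 C=1)
  8. pour(B -> A) -> (A=1 B=0 C=1)
  9. fill(B) -> (A=1 B=5 C=1)
  10. pour(B -> C) -> (A=1 B=0 C=6)
  11. fill(B) -> (A=1 B=5 C=6)
Target reached → yes.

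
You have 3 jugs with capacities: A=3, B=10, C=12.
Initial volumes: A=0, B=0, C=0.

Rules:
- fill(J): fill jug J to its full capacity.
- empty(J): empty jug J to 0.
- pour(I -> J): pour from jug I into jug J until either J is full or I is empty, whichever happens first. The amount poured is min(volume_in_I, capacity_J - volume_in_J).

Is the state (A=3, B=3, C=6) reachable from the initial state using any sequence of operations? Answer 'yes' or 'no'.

Answer: yes

Derivation:
BFS from (A=0, B=0, C=0):
  1. fill(C) -> (A=0 B=0 C=12)
  2. pour(C -> A) -> (A=3 B=0 C=9)
  3. pour(A -> B) -> (A=0 B=3 C=9)
  4. pour(C -> A) -> (A=3 B=3 C=6)
Target reached → yes.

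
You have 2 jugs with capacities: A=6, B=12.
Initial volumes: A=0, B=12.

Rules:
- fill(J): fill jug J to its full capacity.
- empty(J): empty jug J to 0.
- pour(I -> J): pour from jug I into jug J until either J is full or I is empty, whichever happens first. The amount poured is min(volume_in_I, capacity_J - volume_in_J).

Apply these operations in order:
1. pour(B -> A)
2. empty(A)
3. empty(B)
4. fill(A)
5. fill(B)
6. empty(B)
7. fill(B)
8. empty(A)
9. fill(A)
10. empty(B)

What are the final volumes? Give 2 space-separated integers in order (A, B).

Answer: 6 0

Derivation:
Step 1: pour(B -> A) -> (A=6 B=6)
Step 2: empty(A) -> (A=0 B=6)
Step 3: empty(B) -> (A=0 B=0)
Step 4: fill(A) -> (A=6 B=0)
Step 5: fill(B) -> (A=6 B=12)
Step 6: empty(B) -> (A=6 B=0)
Step 7: fill(B) -> (A=6 B=12)
Step 8: empty(A) -> (A=0 B=12)
Step 9: fill(A) -> (A=6 B=12)
Step 10: empty(B) -> (A=6 B=0)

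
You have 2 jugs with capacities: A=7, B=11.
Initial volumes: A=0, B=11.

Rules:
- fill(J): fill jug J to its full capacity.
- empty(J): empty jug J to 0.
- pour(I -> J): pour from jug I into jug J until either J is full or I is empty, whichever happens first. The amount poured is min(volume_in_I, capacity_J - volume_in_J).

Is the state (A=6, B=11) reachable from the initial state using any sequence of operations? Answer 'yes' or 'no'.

BFS from (A=0, B=11):
  1. fill(A) -> (A=7 B=11)
  2. empty(B) -> (A=7 B=0)
  3. pour(A -> B) -> (A=0 B=7)
  4. fill(A) -> (A=7 B=7)
  5. pour(A -> B) -> (A=3 B=11)
  6. empty(B) -> (A=3 B=0)
  7. pour(A -> B) -> (A=0 B=3)
  8. fill(A) -> (A=7 B=3)
  9. pour(A -> B) -> (A=0 B=10)
  10. fill(A) -> (A=7 B=10)
  11. pour(A -> B) -> (A=6 B=11)
Target reached → yes.

Answer: yes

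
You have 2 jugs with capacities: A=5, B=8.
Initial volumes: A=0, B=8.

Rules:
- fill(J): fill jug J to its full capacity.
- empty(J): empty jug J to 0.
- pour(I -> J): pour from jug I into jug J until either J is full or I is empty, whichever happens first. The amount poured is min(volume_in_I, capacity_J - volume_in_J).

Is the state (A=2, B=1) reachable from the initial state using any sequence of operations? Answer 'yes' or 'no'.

Answer: no

Derivation:
BFS explored all 26 reachable states.
Reachable set includes: (0,0), (0,1), (0,2), (0,3), (0,4), (0,5), (0,6), (0,7), (0,8), (1,0), (1,8), (2,0) ...
Target (A=2, B=1) not in reachable set → no.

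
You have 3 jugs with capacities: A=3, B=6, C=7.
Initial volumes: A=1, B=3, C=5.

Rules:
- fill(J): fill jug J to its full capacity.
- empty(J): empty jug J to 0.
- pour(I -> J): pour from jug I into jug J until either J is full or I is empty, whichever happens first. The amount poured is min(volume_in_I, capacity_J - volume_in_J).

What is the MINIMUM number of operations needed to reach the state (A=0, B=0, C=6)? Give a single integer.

Answer: 2

Derivation:
BFS from (A=1, B=3, C=5). One shortest path:
  1. empty(B) -> (A=1 B=0 C=5)
  2. pour(A -> C) -> (A=0 B=0 C=6)
Reached target in 2 moves.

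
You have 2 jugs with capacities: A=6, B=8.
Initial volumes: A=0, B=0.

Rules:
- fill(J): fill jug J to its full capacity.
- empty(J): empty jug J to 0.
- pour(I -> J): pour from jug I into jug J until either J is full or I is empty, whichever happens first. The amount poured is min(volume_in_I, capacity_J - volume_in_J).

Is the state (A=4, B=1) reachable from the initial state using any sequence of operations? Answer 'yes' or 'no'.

Answer: no

Derivation:
BFS explored all 14 reachable states.
Reachable set includes: (0,0), (0,2), (0,4), (0,6), (0,8), (2,0), (2,8), (4,0), (4,8), (6,0), (6,2), (6,4) ...
Target (A=4, B=1) not in reachable set → no.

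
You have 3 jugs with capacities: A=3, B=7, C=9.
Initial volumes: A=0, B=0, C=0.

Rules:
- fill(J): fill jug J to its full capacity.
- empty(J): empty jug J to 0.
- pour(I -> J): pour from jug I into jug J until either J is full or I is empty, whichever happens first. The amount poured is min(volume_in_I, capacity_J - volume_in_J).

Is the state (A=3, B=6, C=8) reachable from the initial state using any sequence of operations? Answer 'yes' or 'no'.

Answer: yes

Derivation:
BFS from (A=0, B=0, C=0):
  1. fill(A) -> (A=3 B=0 C=0)
  2. fill(C) -> (A=3 B=0 C=9)
  3. pour(C -> B) -> (A=3 B=7 C=2)
  4. empty(B) -> (A=3 B=0 C=2)
  5. pour(A -> B) -> (A=0 B=3 C=2)
  6. fill(A) -> (A=3 B=3 C=2)
  7. pour(A -> B) -> (A=0 B=6 C=2)
  8. pour(C -> A) -> (A=2 B=6 C=0)
  9. fill(C) -> (A=2 B=6 C=9)
  10. pour(C -> A) -> (A=3 B=6 C=8)
Target reached → yes.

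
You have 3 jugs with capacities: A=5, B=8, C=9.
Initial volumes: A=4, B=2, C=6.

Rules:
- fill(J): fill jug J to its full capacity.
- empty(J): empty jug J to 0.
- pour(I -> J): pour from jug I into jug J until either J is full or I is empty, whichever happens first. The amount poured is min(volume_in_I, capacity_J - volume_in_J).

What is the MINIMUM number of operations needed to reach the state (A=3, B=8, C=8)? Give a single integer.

Answer: 5

Derivation:
BFS from (A=4, B=2, C=6). One shortest path:
  1. empty(B) -> (A=4 B=0 C=6)
  2. pour(C -> B) -> (A=4 B=6 C=0)
  3. fill(C) -> (A=4 B=6 C=9)
  4. pour(C -> A) -> (A=5 B=6 C=8)
  5. pour(A -> B) -> (A=3 B=8 C=8)
Reached target in 5 moves.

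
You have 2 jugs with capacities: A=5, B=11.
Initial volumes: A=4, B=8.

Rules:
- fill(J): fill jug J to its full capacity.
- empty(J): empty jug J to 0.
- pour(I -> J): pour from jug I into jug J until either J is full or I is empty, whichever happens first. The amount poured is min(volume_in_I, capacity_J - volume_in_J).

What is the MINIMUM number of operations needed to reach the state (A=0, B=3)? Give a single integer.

BFS from (A=4, B=8). One shortest path:
  1. empty(A) -> (A=0 B=8)
  2. pour(B -> A) -> (A=5 B=3)
  3. empty(A) -> (A=0 B=3)
Reached target in 3 moves.

Answer: 3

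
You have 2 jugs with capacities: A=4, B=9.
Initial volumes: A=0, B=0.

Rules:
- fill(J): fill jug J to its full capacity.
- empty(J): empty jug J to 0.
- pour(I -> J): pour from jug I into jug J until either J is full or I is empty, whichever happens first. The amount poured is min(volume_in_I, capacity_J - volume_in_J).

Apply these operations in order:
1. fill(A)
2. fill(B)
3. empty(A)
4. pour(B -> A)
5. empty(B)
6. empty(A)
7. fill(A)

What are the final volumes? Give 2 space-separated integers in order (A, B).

Answer: 4 0

Derivation:
Step 1: fill(A) -> (A=4 B=0)
Step 2: fill(B) -> (A=4 B=9)
Step 3: empty(A) -> (A=0 B=9)
Step 4: pour(B -> A) -> (A=4 B=5)
Step 5: empty(B) -> (A=4 B=0)
Step 6: empty(A) -> (A=0 B=0)
Step 7: fill(A) -> (A=4 B=0)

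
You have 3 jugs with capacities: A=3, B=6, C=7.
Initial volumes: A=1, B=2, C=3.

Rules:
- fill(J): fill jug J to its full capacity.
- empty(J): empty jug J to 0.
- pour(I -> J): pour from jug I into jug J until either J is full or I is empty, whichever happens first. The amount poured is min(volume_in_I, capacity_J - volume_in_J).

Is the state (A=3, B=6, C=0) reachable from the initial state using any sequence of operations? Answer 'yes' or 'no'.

BFS from (A=1, B=2, C=3):
  1. fill(A) -> (A=3 B=2 C=3)
  2. fill(B) -> (A=3 B=6 C=3)
  3. empty(C) -> (A=3 B=6 C=0)
Target reached → yes.

Answer: yes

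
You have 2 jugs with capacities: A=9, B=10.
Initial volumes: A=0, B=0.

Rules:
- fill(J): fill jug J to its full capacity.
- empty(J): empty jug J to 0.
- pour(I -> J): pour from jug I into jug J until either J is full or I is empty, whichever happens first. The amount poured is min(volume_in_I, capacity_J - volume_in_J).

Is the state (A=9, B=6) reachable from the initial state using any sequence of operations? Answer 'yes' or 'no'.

BFS from (A=0, B=0):
  1. fill(A) -> (A=9 B=0)
  2. pour(A -> B) -> (A=0 B=9)
  3. fill(A) -> (A=9 B=9)
  4. pour(A -> B) -> (A=8 B=10)
  5. empty(B) -> (A=8 B=0)
  6. pour(A -> B) -> (A=0 B=8)
  7. fill(A) -> (A=9 B=8)
  8. pour(A -> B) -> (A=7 B=10)
  9. empty(B) -> (A=7 B=0)
  10. pour(A -> B) -> (A=0 B=7)
  11. fill(A) -> (A=9 B=7)
  12. pour(A -> B) -> (A=6 B=10)
  13. empty(B) -> (A=6 B=0)
  14. pour(A -> B) -> (A=0 B=6)
  15. fill(A) -> (A=9 B=6)
Target reached → yes.

Answer: yes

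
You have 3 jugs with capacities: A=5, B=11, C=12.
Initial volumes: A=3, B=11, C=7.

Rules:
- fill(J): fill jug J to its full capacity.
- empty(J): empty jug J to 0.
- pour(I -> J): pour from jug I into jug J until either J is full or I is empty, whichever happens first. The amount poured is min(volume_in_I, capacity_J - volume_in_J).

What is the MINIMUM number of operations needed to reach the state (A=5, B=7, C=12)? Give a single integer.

Answer: 4

Derivation:
BFS from (A=3, B=11, C=7). One shortest path:
  1. fill(A) -> (A=5 B=11 C=7)
  2. empty(B) -> (A=5 B=0 C=7)
  3. pour(C -> B) -> (A=5 B=7 C=0)
  4. fill(C) -> (A=5 B=7 C=12)
Reached target in 4 moves.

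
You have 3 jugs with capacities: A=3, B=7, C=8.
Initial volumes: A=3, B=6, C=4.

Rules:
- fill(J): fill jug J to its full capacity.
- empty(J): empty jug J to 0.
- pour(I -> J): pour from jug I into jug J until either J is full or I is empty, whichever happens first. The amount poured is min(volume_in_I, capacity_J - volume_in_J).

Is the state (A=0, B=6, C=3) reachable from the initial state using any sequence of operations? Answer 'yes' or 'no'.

Answer: yes

Derivation:
BFS from (A=3, B=6, C=4):
  1. empty(C) -> (A=3 B=6 C=0)
  2. pour(A -> C) -> (A=0 B=6 C=3)
Target reached → yes.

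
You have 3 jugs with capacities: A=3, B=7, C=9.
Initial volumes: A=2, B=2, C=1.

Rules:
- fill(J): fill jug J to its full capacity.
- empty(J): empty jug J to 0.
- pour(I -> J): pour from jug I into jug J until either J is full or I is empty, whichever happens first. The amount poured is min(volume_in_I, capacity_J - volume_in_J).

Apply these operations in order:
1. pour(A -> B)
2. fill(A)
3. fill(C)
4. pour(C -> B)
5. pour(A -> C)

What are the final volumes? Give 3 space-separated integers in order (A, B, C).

Step 1: pour(A -> B) -> (A=0 B=4 C=1)
Step 2: fill(A) -> (A=3 B=4 C=1)
Step 3: fill(C) -> (A=3 B=4 C=9)
Step 4: pour(C -> B) -> (A=3 B=7 C=6)
Step 5: pour(A -> C) -> (A=0 B=7 C=9)

Answer: 0 7 9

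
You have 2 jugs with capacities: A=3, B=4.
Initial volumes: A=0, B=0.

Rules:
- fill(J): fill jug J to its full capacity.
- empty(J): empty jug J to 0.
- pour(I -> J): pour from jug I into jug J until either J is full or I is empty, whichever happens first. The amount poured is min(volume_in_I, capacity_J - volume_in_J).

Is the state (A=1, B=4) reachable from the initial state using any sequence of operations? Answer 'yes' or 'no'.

BFS from (A=0, B=0):
  1. fill(B) -> (A=0 B=4)
  2. pour(B -> A) -> (A=3 B=1)
  3. empty(A) -> (A=0 B=1)
  4. pour(B -> A) -> (A=1 B=0)
  5. fill(B) -> (A=1 B=4)
Target reached → yes.

Answer: yes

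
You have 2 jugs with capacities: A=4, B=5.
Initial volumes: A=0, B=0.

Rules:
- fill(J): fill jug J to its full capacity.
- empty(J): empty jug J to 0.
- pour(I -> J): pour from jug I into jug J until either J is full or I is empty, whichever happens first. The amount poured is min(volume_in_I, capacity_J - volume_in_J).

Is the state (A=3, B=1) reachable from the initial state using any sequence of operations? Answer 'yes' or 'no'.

Answer: no

Derivation:
BFS explored all 18 reachable states.
Reachable set includes: (0,0), (0,1), (0,2), (0,3), (0,4), (0,5), (1,0), (1,5), (2,0), (2,5), (3,0), (3,5) ...
Target (A=3, B=1) not in reachable set → no.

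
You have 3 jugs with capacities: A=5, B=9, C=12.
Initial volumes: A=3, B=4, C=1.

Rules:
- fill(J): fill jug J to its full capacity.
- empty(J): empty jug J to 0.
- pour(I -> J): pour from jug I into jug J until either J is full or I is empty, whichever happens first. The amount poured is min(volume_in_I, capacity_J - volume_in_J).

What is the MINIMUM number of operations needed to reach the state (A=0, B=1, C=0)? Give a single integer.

BFS from (A=3, B=4, C=1). One shortest path:
  1. empty(A) -> (A=0 B=4 C=1)
  2. empty(B) -> (A=0 B=0 C=1)
  3. pour(C -> B) -> (A=0 B=1 C=0)
Reached target in 3 moves.

Answer: 3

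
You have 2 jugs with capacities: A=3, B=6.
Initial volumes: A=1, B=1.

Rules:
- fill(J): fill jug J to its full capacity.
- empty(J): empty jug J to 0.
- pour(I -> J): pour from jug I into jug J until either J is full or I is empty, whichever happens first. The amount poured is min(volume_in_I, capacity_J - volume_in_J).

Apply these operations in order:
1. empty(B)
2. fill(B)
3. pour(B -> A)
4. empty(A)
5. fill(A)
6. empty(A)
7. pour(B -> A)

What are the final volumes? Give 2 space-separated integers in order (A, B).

Step 1: empty(B) -> (A=1 B=0)
Step 2: fill(B) -> (A=1 B=6)
Step 3: pour(B -> A) -> (A=3 B=4)
Step 4: empty(A) -> (A=0 B=4)
Step 5: fill(A) -> (A=3 B=4)
Step 6: empty(A) -> (A=0 B=4)
Step 7: pour(B -> A) -> (A=3 B=1)

Answer: 3 1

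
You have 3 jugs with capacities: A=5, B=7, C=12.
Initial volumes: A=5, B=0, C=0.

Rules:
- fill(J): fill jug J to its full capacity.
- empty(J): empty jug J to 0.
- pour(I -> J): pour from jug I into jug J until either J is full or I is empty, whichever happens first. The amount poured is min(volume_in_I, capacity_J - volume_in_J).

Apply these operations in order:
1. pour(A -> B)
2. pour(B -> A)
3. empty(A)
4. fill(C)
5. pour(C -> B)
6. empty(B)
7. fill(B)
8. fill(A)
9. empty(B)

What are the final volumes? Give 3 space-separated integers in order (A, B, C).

Step 1: pour(A -> B) -> (A=0 B=5 C=0)
Step 2: pour(B -> A) -> (A=5 B=0 C=0)
Step 3: empty(A) -> (A=0 B=0 C=0)
Step 4: fill(C) -> (A=0 B=0 C=12)
Step 5: pour(C -> B) -> (A=0 B=7 C=5)
Step 6: empty(B) -> (A=0 B=0 C=5)
Step 7: fill(B) -> (A=0 B=7 C=5)
Step 8: fill(A) -> (A=5 B=7 C=5)
Step 9: empty(B) -> (A=5 B=0 C=5)

Answer: 5 0 5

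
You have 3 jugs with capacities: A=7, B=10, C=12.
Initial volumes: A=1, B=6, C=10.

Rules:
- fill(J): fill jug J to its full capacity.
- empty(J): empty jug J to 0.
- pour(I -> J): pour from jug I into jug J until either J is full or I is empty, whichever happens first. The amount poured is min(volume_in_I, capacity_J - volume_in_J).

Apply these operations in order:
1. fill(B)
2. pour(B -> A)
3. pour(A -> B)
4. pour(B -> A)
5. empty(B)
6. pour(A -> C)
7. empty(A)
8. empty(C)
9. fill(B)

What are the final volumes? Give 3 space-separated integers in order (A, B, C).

Answer: 0 10 0

Derivation:
Step 1: fill(B) -> (A=1 B=10 C=10)
Step 2: pour(B -> A) -> (A=7 B=4 C=10)
Step 3: pour(A -> B) -> (A=1 B=10 C=10)
Step 4: pour(B -> A) -> (A=7 B=4 C=10)
Step 5: empty(B) -> (A=7 B=0 C=10)
Step 6: pour(A -> C) -> (A=5 B=0 C=12)
Step 7: empty(A) -> (A=0 B=0 C=12)
Step 8: empty(C) -> (A=0 B=0 C=0)
Step 9: fill(B) -> (A=0 B=10 C=0)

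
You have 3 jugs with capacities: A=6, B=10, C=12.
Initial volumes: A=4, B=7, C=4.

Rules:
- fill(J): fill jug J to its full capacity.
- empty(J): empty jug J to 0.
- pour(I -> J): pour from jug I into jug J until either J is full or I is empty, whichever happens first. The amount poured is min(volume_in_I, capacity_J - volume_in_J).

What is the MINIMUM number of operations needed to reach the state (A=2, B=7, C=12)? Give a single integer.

Answer: 3

Derivation:
BFS from (A=4, B=7, C=4). One shortest path:
  1. pour(A -> C) -> (A=0 B=7 C=8)
  2. fill(A) -> (A=6 B=7 C=8)
  3. pour(A -> C) -> (A=2 B=7 C=12)
Reached target in 3 moves.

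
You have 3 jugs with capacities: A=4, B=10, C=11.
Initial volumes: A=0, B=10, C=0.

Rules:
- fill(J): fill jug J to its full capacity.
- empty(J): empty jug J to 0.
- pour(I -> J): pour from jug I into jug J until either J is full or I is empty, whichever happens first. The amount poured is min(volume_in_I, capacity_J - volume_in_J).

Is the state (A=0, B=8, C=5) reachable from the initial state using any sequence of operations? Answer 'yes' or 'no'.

Answer: yes

Derivation:
BFS from (A=0, B=10, C=0):
  1. fill(A) -> (A=4 B=10 C=0)
  2. pour(B -> C) -> (A=4 B=0 C=10)
  3. fill(B) -> (A=4 B=10 C=10)
  4. pour(B -> C) -> (A=4 B=9 C=11)
  5. empty(C) -> (A=4 B=9 C=0)
  6. pour(B -> C) -> (A=4 B=0 C=9)
  7. pour(A -> B) -> (A=0 B=4 C=9)
  8. pour(C -> A) -> (A=4 B=4 C=5)
  9. pour(A -> B) -> (A=0 B=8 C=5)
Target reached → yes.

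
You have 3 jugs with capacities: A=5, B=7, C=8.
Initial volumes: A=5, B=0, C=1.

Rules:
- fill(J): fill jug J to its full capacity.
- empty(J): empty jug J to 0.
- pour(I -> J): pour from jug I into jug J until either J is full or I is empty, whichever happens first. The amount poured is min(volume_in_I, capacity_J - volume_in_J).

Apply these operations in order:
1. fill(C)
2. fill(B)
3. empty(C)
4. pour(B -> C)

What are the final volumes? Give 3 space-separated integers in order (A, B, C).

Answer: 5 0 7

Derivation:
Step 1: fill(C) -> (A=5 B=0 C=8)
Step 2: fill(B) -> (A=5 B=7 C=8)
Step 3: empty(C) -> (A=5 B=7 C=0)
Step 4: pour(B -> C) -> (A=5 B=0 C=7)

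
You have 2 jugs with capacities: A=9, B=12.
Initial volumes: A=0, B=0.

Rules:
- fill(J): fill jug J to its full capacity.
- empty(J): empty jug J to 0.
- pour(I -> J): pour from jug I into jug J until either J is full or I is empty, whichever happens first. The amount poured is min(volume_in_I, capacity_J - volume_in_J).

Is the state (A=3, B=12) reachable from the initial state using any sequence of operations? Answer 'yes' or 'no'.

Answer: yes

Derivation:
BFS from (A=0, B=0):
  1. fill(B) -> (A=0 B=12)
  2. pour(B -> A) -> (A=9 B=3)
  3. empty(A) -> (A=0 B=3)
  4. pour(B -> A) -> (A=3 B=0)
  5. fill(B) -> (A=3 B=12)
Target reached → yes.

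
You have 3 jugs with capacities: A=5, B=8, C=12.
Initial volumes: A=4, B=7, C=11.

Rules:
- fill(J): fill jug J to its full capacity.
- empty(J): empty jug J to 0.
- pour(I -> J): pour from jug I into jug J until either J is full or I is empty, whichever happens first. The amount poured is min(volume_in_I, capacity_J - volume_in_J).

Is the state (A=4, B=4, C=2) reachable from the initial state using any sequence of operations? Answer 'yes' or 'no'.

Answer: no

Derivation:
BFS explored all 395 reachable states.
Reachable set includes: (0,0,0), (0,0,1), (0,0,2), (0,0,3), (0,0,4), (0,0,5), (0,0,6), (0,0,7), (0,0,8), (0,0,9), (0,0,10), (0,0,11) ...
Target (A=4, B=4, C=2) not in reachable set → no.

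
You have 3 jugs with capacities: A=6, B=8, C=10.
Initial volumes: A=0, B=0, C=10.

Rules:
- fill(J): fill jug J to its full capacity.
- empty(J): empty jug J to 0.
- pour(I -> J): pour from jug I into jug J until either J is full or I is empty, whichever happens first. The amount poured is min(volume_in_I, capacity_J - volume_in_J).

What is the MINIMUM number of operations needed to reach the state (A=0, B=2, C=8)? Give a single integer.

BFS from (A=0, B=0, C=10). One shortest path:
  1. pour(C -> B) -> (A=0 B=8 C=2)
  2. pour(B -> A) -> (A=6 B=2 C=2)
  3. pour(A -> C) -> (A=0 B=2 C=8)
Reached target in 3 moves.

Answer: 3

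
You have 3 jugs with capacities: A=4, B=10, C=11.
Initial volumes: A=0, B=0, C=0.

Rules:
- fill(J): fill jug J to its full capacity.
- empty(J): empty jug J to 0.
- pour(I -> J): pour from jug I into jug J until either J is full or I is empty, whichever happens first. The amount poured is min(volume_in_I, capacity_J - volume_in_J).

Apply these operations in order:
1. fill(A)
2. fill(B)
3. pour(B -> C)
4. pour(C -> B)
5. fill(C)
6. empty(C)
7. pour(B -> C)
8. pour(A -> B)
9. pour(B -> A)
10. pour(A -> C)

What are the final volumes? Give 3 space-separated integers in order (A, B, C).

Step 1: fill(A) -> (A=4 B=0 C=0)
Step 2: fill(B) -> (A=4 B=10 C=0)
Step 3: pour(B -> C) -> (A=4 B=0 C=10)
Step 4: pour(C -> B) -> (A=4 B=10 C=0)
Step 5: fill(C) -> (A=4 B=10 C=11)
Step 6: empty(C) -> (A=4 B=10 C=0)
Step 7: pour(B -> C) -> (A=4 B=0 C=10)
Step 8: pour(A -> B) -> (A=0 B=4 C=10)
Step 9: pour(B -> A) -> (A=4 B=0 C=10)
Step 10: pour(A -> C) -> (A=3 B=0 C=11)

Answer: 3 0 11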